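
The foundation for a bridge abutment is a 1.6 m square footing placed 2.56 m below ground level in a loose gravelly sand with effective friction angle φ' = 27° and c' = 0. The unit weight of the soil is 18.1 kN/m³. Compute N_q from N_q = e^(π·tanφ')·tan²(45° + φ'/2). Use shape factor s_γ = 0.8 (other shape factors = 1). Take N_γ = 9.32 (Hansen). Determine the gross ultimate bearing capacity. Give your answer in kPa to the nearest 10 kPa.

q_ult ≈ 720 kPa

tan27° = 0.5095, so N_q = e^(π×0.5095)·tan²(58.5°) = 4.957 × 2.663 = 13.2.
q = γ·D_f = 18.1 × 2.56 = 46.336 kPa.
q·N_q = 46.336 × 13.199 = 611.6 kPa
0.5·γ·B·N_γ·s_γ = 0.5 × 18.1 × 1.6 × 9.32 × 0.8 = 107.96 kPa
q_ult = 611.6 + 107.96 = 719.56 kPa.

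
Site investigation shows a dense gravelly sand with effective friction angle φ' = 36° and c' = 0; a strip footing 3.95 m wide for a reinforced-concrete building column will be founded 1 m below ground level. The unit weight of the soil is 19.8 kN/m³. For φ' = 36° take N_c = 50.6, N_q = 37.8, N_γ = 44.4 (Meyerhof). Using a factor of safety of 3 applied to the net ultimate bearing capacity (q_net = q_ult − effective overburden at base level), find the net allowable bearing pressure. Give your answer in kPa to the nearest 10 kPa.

q_all(net) ≈ 820 kPa

q = γ·D_f = 19.8 × 1 = 19.8 kPa.
q·N_q = 19.8 × 37.8 = 748.44 kPa
0.5·γ·B·N_γ = 0.5 × 19.8 × 3.95 × 44.4 = 1736.3 kPa
q_ult = 748.44 + 1736.3 = 2484.7 kPa.
Net ultimate: q_net = 2484.7 − 19.8 = 2464.9 kPa.
q_all(net) = 2464.9 / 3 = 821.63 kPa.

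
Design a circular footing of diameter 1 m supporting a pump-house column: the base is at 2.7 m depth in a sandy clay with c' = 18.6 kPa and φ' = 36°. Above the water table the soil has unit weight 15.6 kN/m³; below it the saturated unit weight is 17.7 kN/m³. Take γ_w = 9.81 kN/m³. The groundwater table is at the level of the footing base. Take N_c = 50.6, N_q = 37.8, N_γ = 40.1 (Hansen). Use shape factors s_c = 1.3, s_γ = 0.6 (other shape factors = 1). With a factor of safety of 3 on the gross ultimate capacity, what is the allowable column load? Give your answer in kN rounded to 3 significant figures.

P_all ≈ 762 kN

Effective surcharge at the founding depth q = γ·D_f = 15.6 × 2.7 = 42.12 kPa.
The water table coincides with the base, so in the self-weight term γ → γ' = 7.89 kN/m³.
q_ult = c·N_c·s_c + q·N_q + 0.5·γ·B·N_γ·s_γ
     = 18.6 × 50.6 × 1.3 + 42.12 × 37.8 + 0.5 × 7.89 × 1 × 40.1 × 0.6
     = 1223.5 + 1592.1 + 94.917 = 2910.6 kPa.
Gross allowable pressure q_all = 2910.6 / 3 = 970.19 kPa.
Footing area = 0.7854 m², so allowable column load = 970.19 × 0.7854 = 761.98 kN.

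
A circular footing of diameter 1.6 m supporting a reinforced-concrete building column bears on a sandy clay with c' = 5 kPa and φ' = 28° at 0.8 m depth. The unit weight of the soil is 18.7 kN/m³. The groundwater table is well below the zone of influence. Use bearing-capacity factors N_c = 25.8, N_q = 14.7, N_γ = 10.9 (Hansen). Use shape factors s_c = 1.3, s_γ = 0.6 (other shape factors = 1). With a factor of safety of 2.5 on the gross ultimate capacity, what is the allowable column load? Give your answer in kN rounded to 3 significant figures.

q = γ·D_f = 18.7 × 0.8 = 14.96 kPa.
c·N_c·s_c = 5 × 25.8 × 1.3 = 167.7 kPa
q·N_q = 14.96 × 14.7 = 219.91 kPa
0.5·γ·B·N_γ·s_γ = 0.5 × 18.7 × 1.6 × 10.9 × 0.6 = 97.838 kPa
q_ult = 167.7 + 219.91 + 97.838 = 485.45 kPa.
Gross allowable pressure q_all = 485.45 / 2.5 = 194.18 kPa.
Footing area = 2.0106 m², so allowable column load = 194.18 × 2.0106 = 390.42 kN.

P_all ≈ 390 kN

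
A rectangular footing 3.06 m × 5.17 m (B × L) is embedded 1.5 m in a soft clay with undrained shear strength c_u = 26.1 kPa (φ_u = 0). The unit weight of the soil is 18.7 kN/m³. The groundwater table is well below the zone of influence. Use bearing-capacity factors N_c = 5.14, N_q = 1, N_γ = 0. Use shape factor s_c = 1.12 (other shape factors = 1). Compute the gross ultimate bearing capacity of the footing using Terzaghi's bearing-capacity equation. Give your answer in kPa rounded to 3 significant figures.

Overburden at base level: q = 18.7 × 1.5 = 28.05 kPa.
Cohesion term c·N_c·s_c = 26.1 × 5.14 × 1.12 = 150.25 kPa; surcharge term q·N_q = 28.05 × 1 = 28.05 kPa.
q_ult = 150.25 + 28.05 = 178.3 kPa.

q_ult ≈ 178 kPa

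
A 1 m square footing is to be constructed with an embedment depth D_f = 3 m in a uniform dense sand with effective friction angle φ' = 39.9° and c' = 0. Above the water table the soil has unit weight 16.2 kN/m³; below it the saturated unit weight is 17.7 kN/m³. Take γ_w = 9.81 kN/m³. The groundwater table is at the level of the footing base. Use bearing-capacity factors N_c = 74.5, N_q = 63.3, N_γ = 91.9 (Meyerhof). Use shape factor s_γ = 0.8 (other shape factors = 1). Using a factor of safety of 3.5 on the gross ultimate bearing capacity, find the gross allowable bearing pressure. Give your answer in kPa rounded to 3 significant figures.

q_all ≈ 962 kPa

Effective surcharge at the founding depth q = γ·D_f = 16.2 × 3 = 48.6 kPa.
The water table coincides with the base, so in the self-weight term γ → γ' = 7.89 kN/m³.
q_ult = q·N_q + 0.5·γ·B·N_γ·s_γ
     = 48.6 × 63.3 + 0.5 × 7.89 × 1 × 91.9 × 0.8
     = 3076.4 + 290.04 = 3366.4 kPa.
q_all = 3366.4 / 3.5 = 961.83 kPa.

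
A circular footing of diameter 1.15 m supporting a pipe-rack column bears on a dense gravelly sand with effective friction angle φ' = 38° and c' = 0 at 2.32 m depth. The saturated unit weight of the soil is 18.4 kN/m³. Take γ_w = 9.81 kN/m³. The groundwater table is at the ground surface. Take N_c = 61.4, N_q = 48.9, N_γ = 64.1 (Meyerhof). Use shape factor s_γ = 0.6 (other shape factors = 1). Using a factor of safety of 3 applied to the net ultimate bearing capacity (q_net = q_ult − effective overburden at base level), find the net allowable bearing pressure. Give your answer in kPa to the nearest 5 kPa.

γ' = 18.4 − 9.81 = 8.59 kN/m³ (submerged throughout). q = 8.59 × 2.32 = 19.929 kPa; the same γ' applies in the ½γBN_γ term.
q·N_q = 19.929 × 48.9 = 974.52 kPa
0.5·γ·B·N_γ·s_γ = 0.5 × 8.59 × 1.15 × 64.1 × 0.6 = 189.96 kPa
q_ult = 974.52 + 189.96 = 1164.5 kPa.
Net ultimate: q_net = 1164.5 − 19.929 = 1144.6 kPa.
q_all(net) = 1144.6 / 3 = 381.52 kPa.

q_all(net) ≈ 380 kPa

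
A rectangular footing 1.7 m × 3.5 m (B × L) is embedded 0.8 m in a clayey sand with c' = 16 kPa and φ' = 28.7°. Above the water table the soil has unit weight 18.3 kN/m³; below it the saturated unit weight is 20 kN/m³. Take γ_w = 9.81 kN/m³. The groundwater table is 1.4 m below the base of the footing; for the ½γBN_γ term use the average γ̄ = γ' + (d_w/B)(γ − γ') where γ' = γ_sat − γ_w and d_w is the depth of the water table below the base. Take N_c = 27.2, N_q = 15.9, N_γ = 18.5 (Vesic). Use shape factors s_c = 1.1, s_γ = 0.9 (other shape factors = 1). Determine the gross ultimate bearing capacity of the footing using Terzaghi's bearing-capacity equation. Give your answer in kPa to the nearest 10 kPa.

Effective surcharge at the founding depth q = γ·D_f = 18.3 × 0.8 = 14.64 kPa.
With d_w = 1.4 m < B, γ̄ = 10.19 + (1.4/1.7) × (18.3 − 10.19) = 16.869 kN/m³.
q_ult = c·N_c·s_c + q·N_q + 0.5·γ·B·N_γ·s_γ
     = 16 × 27.2 × 1.1 + 14.64 × 15.9 + 0.5 × 16.869 × 1.7 × 18.5 × 0.9
     = 478.72 + 232.78 + 238.74 = 950.23 kPa.

q_ult ≈ 950 kPa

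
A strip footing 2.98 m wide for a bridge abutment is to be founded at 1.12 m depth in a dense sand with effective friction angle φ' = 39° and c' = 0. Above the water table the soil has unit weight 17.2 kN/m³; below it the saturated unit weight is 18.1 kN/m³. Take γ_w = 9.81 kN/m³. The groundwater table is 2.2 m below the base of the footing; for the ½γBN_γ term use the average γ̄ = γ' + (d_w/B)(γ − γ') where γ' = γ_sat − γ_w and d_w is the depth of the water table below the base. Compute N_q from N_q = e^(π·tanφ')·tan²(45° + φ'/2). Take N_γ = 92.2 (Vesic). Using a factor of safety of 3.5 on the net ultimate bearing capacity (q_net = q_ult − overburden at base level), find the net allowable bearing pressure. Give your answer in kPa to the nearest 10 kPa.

N_q = e^(π·tan39°)·tan²(64.5°) = 55.96.
q = γ·D_f = 17.2 × 1.12 = 19.264 kPa.
γ' = 8.29 kN/m³; averaging over the depth B below the base, γ̄ = γ' + (d_w/B)(γ − γ') = 14.868 kN/m³.
q·N_q = 19.264 × 55.957 = 1078 kPa
0.5·γ·B·N_γ = 0.5 × 14.868 × 2.98 × 92.2 = 2042.5 kPa
q_ult = 1078 + 2042.5 = 3120.5 kPa.
q_net = 3120.5 − 19.264 = 3101.2 kPa.
q_all(net) = 3101.2 / 3.5 = 886.06 kPa.

q_all(net) ≈ 890 kPa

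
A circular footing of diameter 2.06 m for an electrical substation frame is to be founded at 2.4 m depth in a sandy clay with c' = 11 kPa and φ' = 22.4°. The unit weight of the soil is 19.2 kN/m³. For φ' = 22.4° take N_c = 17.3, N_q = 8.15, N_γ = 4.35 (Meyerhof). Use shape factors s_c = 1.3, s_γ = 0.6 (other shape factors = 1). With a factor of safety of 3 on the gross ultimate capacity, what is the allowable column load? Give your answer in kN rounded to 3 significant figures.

Effective surcharge at the founding depth q = γ·D_f = 19.2 × 2.4 = 46.08 kPa.
q_ult = c·N_c·s_c + q·N_q + 0.5·γ·B·N_γ·s_γ
     = 11 × 17.3 × 1.3 + 46.08 × 8.15 + 0.5 × 19.2 × 2.06 × 4.35 × 0.6
     = 247.39 + 375.55 + 51.615 = 674.56 kPa.
Gross allowable pressure q_all = 674.56 / 3 = 224.85 kPa.
Footing area = 3.3329 m², so allowable column load = 224.85 × 3.3329 = 749.41 kN.

P_all ≈ 749 kN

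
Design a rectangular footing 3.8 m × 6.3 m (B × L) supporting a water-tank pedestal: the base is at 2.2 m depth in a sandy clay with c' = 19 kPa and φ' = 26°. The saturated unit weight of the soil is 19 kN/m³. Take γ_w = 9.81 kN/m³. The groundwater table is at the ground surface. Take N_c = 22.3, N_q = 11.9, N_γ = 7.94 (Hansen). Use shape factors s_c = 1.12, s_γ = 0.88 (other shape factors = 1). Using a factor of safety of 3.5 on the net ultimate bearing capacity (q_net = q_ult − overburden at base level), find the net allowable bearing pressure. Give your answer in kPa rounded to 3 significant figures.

q_all(net) ≈ 233 kPa

Water table at ground surface, so effective unit weight γ' = 19 − 9.81 = 9.19 kN/m³ is used throughout; overburden q = 9.19 × 2.2 = 20.218 kPa; the same γ' applies in the ½γBN_γ term.
Cohesion term c·N_c·s_c = 19 × 22.3 × 1.12 = 474.54 kPa; surcharge term q·N_q = 20.218 × 11.9 = 240.59 kPa; self-weight term 0.5·γ·B·N_γ·s_γ = 0.5 × 9.19 × 3.8 × 7.94 × 0.88 = 122 kPa.
q_ult = 474.54 + 240.59 + 122 = 837.14 kPa.
q_net = 837.14 − 20.218 = 816.92 kPa.
q_all(net) = 816.92 / 3.5 = 233.41 kPa.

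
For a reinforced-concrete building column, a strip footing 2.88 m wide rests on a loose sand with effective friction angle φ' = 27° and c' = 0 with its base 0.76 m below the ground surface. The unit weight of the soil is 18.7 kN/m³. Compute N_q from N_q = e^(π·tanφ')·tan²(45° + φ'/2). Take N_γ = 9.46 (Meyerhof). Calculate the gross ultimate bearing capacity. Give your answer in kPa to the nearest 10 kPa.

tan27° = 0.5095, so N_q = e^(π×0.5095)·tan²(58.5°) = 4.957 × 2.663 = 13.2.
Effective surcharge at the founding depth q = γ·D_f = 18.7 × 0.76 = 14.212 kPa.
q_ult = q·N_q + 0.5·γ·B·N_γ
     = 14.212 × 13.199 + 0.5 × 18.7 × 2.88 × 9.46
     = 187.59 + 254.74 = 442.33 kPa.

q_ult ≈ 440 kPa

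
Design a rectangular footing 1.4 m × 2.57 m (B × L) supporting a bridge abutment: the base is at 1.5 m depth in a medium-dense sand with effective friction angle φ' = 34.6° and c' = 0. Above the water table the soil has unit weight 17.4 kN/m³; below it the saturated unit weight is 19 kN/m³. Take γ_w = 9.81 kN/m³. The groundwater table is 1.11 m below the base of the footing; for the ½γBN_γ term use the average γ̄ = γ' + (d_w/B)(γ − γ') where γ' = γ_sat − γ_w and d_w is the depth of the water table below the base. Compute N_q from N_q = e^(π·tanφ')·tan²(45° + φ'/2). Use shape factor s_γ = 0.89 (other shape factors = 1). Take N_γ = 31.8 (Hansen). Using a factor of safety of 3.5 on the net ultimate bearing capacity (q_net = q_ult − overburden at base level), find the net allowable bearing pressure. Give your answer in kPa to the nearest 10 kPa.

q_all(net) ≈ 320 kPa

N_q = e^(π·tan34.6°)·tan²(62.3°) = 31.69.
Overburden at base level: q = 17.4 × 1.5 = 26.1 kPa.
The water table is 1.11 m below the base (< B = 1.4 m), so the ½γBN_γ term uses γ̄ = γ' + (d_w/B)(γ − γ') = 9.19 + (1.11/1.4)(17.4 − 9.19) = 15.699 kN/m³.
Surcharge term q·N_q = 26.1 × 31.687 = 827.03 kPa; self-weight term 0.5·γ·B·N_γ·s_γ = 0.5 × 15.699 × 1.4 × 31.8 × 0.89 = 311.03 kPa.
q_ult = 827.03 + 311.03 = 1138.1 kPa.
q_net = 1138.1 − 26.1 = 1112 kPa.
q_all(net) = 1112 / 3.5 = 317.7 kPa.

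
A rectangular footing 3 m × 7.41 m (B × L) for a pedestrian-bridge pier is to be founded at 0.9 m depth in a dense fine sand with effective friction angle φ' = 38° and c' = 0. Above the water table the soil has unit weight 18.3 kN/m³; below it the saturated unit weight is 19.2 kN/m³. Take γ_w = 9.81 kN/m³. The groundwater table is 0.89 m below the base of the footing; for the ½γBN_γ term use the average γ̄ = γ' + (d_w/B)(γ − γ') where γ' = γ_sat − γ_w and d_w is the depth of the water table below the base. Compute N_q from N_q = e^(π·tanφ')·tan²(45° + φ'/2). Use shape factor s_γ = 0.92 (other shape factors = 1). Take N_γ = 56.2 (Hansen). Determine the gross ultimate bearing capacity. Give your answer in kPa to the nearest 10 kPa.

tan38° = 0.7813, so N_q = e^(π×0.7813)·tan²(64°) = 11.64 × 4.204 = 48.93.
q = γ·D_f = 18.3 × 0.9 = 16.47 kPa.
γ' = 9.39 kN/m³; averaging over the depth B below the base, γ̄ = γ' + (d_w/B)(γ − γ') = 12.033 kN/m³.
q·N_q = 16.47 × 48.933 = 805.93 kPa
0.5·γ·B·N_γ·s_γ = 0.5 × 12.033 × 3 × 56.2 × 0.92 = 933.25 kPa
q_ult = 805.93 + 933.25 = 1739.2 kPa.

q_ult ≈ 1740 kPa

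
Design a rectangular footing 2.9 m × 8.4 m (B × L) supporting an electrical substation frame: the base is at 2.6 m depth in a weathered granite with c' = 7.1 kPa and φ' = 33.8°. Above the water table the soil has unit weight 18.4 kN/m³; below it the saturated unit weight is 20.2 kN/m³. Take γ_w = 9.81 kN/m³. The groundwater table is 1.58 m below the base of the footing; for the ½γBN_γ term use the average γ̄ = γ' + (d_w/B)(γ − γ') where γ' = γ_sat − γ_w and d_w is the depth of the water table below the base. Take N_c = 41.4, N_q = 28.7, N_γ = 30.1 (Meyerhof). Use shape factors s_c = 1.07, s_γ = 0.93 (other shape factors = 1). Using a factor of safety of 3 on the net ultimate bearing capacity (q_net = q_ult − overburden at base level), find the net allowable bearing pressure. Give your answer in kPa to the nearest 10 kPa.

q = γ·D_f = 18.4 × 2.6 = 47.84 kPa.
γ' = 10.39 kN/m³; averaging over the depth B below the base, γ̄ = γ' + (d_w/B)(γ − γ') = 14.754 kN/m³.
c·N_c·s_c = 7.1 × 41.4 × 1.07 = 314.52 kPa
q·N_q = 47.84 × 28.7 = 1373 kPa
0.5·γ·B·N_γ·s_γ = 0.5 × 14.754 × 2.9 × 30.1 × 0.93 = 598.87 kPa
q_ult = 314.52 + 1373 + 598.87 = 2286.4 kPa.
q_net = 2286.4 − 47.84 = 2238.5 kPa.
q_all(net) = 2238.5 / 3 = 746.18 kPa.

q_all(net) ≈ 750 kPa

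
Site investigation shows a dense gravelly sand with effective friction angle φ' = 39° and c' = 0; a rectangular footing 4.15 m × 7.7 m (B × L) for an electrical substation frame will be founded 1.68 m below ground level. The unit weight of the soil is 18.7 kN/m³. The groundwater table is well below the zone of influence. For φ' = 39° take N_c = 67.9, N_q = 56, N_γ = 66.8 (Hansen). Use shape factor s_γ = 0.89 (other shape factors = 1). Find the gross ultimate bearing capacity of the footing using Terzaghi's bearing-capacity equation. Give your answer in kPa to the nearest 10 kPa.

Effective surcharge at the founding depth q = γ·D_f = 18.7 × 1.68 = 31.416 kPa.
q_ult = q·N_q + 0.5·γ·B·N_γ·s_γ
     = 31.416 × 56 + 0.5 × 18.7 × 4.15 × 66.8 × 0.89
     = 1759.3 + 2306.9 = 4066.2 kPa.

q_ult ≈ 4070 kPa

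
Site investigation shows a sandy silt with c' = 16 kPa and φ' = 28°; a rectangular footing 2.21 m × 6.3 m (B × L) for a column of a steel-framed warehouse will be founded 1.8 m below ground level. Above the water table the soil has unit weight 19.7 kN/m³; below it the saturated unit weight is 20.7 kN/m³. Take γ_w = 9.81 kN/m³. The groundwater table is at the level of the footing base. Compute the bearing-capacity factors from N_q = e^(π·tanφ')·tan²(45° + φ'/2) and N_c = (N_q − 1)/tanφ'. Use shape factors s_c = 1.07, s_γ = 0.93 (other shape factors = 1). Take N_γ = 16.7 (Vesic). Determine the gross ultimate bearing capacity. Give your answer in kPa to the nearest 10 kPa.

tan28° = 0.5317, so N_q = e^(π×0.5317)·tan²(59°) = 5.314 × 2.77 = 14.72.
N_c = (14.72 − 1)/tan28° = 25.8.
Overburden at base level: q = 19.7 × 1.8 = 35.46 kPa.
Below the base the soil is submerged, so the ½γBN_γ term uses γ' = 20.7 − 9.81 = 10.89 kN/m³.
Cohesion term c·N_c·s_c = 16 × 25.803 × 1.07 = 441.75 kPa; surcharge term q·N_q = 35.46 × 14.72 = 521.97 kPa; self-weight term 0.5·γ·B·N_γ·s_γ = 0.5 × 10.89 × 2.21 × 16.7 × 0.93 = 186.89 kPa.
q_ult = 441.75 + 521.97 + 186.89 = 1150.6 kPa.

q_ult ≈ 1150 kPa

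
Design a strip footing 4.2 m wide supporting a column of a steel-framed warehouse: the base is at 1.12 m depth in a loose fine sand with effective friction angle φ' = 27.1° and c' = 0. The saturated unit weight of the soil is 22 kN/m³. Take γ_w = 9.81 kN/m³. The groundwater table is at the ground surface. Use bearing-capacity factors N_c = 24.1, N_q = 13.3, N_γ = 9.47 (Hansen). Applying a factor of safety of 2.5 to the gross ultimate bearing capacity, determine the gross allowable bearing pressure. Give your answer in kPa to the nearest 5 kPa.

With the water table at the surface the whole profile is submerged: γ' = 22 − 9.81 = 12.19 kN/m³, so q = γ'·D_f = 13.653 kPa; the same γ' applies in the ½γBN_γ term.
q_ult = q·N_q + 0.5·γ·B·N_γ
     = 13.653 × 13.3 + 0.5 × 12.19 × 4.2 × 9.47
     = 181.58 + 242.42 = 424 kPa.
q_all = q_ult / FS = 424 / 2.5 = 169.6 kPa.

q_all ≈ 170 kPa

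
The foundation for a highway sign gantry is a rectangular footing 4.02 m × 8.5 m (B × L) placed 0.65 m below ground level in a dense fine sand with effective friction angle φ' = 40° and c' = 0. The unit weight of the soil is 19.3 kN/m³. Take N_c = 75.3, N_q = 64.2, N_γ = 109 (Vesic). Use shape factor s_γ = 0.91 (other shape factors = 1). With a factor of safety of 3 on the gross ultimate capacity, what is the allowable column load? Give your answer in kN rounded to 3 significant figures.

P_all ≈ 53000 kN

q = γ·D_f = 19.3 × 0.65 = 12.545 kPa.
q·N_q = 12.545 × 64.2 = 805.39 kPa
0.5·γ·B·N_γ·s_γ = 0.5 × 19.3 × 4.02 × 109 × 0.91 = 3847.9 kPa
q_ult = 805.39 + 3847.9 = 4653.3 kPa.
Gross allowable pressure q_all = 4653.3 / 3 = 1551.1 kPa.
Footing area = 34.17 m², so allowable column load = 1551.1 × 34.17 = 53001 kN.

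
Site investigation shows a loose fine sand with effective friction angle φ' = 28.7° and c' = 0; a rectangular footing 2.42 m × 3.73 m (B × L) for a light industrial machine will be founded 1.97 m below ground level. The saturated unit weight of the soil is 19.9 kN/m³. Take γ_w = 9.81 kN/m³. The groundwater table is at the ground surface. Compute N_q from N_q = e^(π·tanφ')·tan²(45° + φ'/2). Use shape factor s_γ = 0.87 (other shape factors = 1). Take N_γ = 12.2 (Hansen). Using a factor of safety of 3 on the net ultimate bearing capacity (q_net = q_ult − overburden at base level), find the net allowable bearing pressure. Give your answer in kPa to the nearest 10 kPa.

q_all(net) ≈ 140 kPa

N_q = e^(π·tan28.7°)·tan²(59.35°) = 15.9.
γ' = 19.9 − 9.81 = 10.09 kN/m³ (submerged throughout). q = 10.09 × 1.97 = 19.877 kPa; the same γ' applies in the ½γBN_γ term.
q·N_q = 19.877 × 15.903 = 316.11 kPa
0.5·γ·B·N_γ·s_γ = 0.5 × 10.09 × 2.42 × 12.2 × 0.87 = 129.59 kPa
q_ult = 316.11 + 129.59 = 445.7 kPa.
q_net = 445.7 − 19.877 = 425.82 kPa.
q_all(net) = 425.82 / 3 = 141.94 kPa.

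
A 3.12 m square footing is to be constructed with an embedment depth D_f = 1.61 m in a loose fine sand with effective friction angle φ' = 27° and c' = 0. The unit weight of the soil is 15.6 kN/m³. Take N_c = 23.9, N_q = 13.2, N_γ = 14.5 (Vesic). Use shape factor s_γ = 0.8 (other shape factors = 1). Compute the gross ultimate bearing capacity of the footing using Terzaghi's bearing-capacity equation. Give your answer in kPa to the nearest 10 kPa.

q_ult ≈ 610 kPa

q = γ·D_f = 15.6 × 1.61 = 25.116 kPa.
q·N_q = 25.116 × 13.2 = 331.53 kPa
0.5·γ·B·N_γ·s_γ = 0.5 × 15.6 × 3.12 × 14.5 × 0.8 = 282.3 kPa
q_ult = 331.53 + 282.3 = 613.83 kPa.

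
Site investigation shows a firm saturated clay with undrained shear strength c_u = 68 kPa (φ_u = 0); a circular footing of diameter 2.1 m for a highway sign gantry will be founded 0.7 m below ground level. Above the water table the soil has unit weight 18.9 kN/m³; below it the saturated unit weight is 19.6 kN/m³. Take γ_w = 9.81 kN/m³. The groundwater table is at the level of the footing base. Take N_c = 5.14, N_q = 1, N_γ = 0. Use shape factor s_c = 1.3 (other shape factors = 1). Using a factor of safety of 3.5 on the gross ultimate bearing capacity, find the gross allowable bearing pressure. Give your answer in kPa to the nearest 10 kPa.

q_all ≈ 130 kPa

Effective surcharge at the founding depth q = γ·D_f = 18.9 × 0.7 = 13.23 kPa.
q_ult = c·N_c·s_c + q·N_q
     = 68 × 5.14 × 1.3 + 13.23 × 1
     = 454.38 + 13.23 = 467.61 kPa.
q_all = 467.61 / 3.5 = 133.6 kPa.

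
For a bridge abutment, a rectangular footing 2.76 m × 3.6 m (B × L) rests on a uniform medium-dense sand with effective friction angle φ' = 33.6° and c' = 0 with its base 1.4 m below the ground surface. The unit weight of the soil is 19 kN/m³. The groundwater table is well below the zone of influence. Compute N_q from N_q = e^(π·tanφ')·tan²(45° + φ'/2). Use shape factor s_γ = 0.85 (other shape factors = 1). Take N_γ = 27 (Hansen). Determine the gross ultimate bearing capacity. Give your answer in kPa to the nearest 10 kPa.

q_ult ≈ 1350 kPa

tan33.6° = 0.6644, so N_q = e^(π×0.6644)·tan²(61.8°) = 8.063 × 3.478 = 28.04.
q = γ·D_f = 19 × 1.4 = 26.6 kPa.
q·N_q = 26.6 × 28.044 = 745.98 kPa
0.5·γ·B·N_γ·s_γ = 0.5 × 19 × 2.76 × 27 × 0.85 = 601.75 kPa
q_ult = 745.98 + 601.75 = 1347.7 kPa.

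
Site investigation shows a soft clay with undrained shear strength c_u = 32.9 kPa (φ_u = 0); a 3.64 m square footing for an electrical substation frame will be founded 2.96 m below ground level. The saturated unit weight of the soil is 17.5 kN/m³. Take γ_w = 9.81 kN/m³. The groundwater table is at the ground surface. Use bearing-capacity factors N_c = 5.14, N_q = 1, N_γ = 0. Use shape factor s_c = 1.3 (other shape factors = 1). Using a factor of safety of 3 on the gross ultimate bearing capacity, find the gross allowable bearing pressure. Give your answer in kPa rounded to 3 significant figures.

With the water table at the surface the whole profile is submerged: γ' = 17.5 − 9.81 = 7.69 kN/m³, so q = γ'·D_f = 22.762 kPa.
q_ult = c·N_c·s_c + q·N_q
     = 32.9 × 5.14 × 1.3 + 22.762 × 1
     = 219.84 + 22.762 = 242.6 kPa.
q_all = 242.6 / 3 = 80.867 kPa.

q_all ≈ 80.9 kPa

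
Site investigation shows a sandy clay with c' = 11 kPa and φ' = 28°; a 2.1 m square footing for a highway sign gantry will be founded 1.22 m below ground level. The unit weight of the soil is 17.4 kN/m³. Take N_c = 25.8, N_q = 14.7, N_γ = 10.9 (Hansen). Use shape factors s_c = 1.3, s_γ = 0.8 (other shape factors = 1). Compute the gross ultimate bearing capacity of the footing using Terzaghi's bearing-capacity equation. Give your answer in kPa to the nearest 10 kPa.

q_ult ≈ 840 kPa

Overburden at base level: q = 17.4 × 1.22 = 21.228 kPa.
Cohesion term c·N_c·s_c = 11 × 25.8 × 1.3 = 368.94 kPa; surcharge term q·N_q = 21.228 × 14.7 = 312.05 kPa; self-weight term 0.5·γ·B·N_γ·s_γ = 0.5 × 17.4 × 2.1 × 10.9 × 0.8 = 159.31 kPa.
q_ult = 368.94 + 312.05 + 159.31 = 840.31 kPa.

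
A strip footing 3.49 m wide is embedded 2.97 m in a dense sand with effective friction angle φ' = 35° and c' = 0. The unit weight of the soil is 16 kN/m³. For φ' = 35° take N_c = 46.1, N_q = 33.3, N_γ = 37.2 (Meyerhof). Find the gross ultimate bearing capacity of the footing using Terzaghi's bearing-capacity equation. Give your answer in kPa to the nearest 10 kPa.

q_ult ≈ 2620 kPa

q = γ·D_f = 16 × 2.97 = 47.52 kPa.
q·N_q = 47.52 × 33.3 = 1582.4 kPa
0.5·γ·B·N_γ = 0.5 × 16 × 3.49 × 37.2 = 1038.6 kPa
q_ult = 1582.4 + 1038.6 = 2621 kPa.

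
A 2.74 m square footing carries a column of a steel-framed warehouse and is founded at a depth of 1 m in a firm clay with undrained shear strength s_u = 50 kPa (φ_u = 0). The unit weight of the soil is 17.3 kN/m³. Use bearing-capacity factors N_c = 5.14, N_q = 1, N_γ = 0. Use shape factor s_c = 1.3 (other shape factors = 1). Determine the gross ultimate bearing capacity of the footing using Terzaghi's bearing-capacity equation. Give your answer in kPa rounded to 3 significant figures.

q_ult ≈ 351 kPa

Overburden at base level: q = 17.3 × 1 = 17.3 kPa.
Cohesion term c·N_c·s_c = 50 × 5.14 × 1.3 = 334.1 kPa; surcharge term q·N_q = 17.3 × 1 = 17.3 kPa.
q_ult = 334.1 + 17.3 = 351.4 kPa.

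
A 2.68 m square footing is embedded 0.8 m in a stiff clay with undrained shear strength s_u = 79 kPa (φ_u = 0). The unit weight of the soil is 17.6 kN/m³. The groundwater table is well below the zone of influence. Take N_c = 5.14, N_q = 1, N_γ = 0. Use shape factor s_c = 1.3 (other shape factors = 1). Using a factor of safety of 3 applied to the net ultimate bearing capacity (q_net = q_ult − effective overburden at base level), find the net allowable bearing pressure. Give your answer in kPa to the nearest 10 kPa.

q_all(net) ≈ 180 kPa

Effective surcharge at the founding depth q = γ·D_f = 17.6 × 0.8 = 14.08 kPa.
q_ult = c·N_c·s_c + q·N_q
     = 79 × 5.14 × 1.3 + 14.08 × 1
     = 527.88 + 14.08 = 541.96 kPa.
Net ultimate: q_net = 541.96 − 14.08 = 527.88 kPa.
q_all(net) = 527.88 / 3 = 175.96 kPa.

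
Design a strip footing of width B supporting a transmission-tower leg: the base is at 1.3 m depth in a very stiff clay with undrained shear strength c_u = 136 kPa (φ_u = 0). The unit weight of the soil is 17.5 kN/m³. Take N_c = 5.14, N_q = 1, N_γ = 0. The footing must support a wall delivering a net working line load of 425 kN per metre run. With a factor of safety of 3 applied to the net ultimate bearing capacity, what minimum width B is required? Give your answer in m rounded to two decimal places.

B = 1.82 m

Overburden at base level: q = 17.5 × 1.3 = 22.75 kPa.
Cohesion term c·N_c = 136 × 5.14 = 699.04 kPa; surcharge term q·N_q = 22.75 × 1 = 22.75 kPa.
q_ult = 699.04 + 22.75 = 721.79 kPa.
For φ = 0 the ½γBN_γ term vanishes, so q_ult is independent of B. q_net = 721.79 − 22.75 = 699.04 kPa; q_all(net) = 699.04/3 = 233.01 kPa.
Required width B = w / q_all(net) = 425 / 233.01 = 1.824 m.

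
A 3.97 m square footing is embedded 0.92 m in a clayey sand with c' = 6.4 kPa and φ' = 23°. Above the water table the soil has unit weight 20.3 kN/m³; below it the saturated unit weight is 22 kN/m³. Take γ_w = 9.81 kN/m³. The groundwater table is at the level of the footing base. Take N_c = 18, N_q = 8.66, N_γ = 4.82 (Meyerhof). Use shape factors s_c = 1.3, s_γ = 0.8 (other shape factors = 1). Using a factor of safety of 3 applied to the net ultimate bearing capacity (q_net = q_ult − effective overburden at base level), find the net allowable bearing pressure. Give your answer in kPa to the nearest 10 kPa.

q_all(net) ≈ 130 kPa

Effective surcharge at the founding depth q = γ·D_f = 20.3 × 0.92 = 18.676 kPa.
The water table coincides with the base, so in the self-weight term γ → γ' = 12.19 kN/m³.
q_ult = c·N_c·s_c + q·N_q + 0.5·γ·B·N_γ·s_γ
     = 6.4 × 18 × 1.3 + 18.676 × 8.66 + 0.5 × 12.19 × 3.97 × 4.82 × 0.8
     = 149.76 + 161.73 + 93.304 = 404.8 kPa.
Net ultimate: q_net = 404.8 − 18.676 = 386.12 kPa.
q_all(net) = 386.12 / 3 = 128.71 kPa.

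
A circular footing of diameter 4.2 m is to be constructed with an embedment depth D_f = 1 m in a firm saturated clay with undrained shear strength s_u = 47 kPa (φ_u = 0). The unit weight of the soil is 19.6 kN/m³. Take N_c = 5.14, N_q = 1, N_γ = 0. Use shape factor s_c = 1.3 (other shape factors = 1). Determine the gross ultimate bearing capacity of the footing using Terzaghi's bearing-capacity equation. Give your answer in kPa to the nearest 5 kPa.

q = γ·D_f = 19.6 × 1 = 19.6 kPa.
c·N_c·s_c = 47 × 5.14 × 1.3 = 314.05 kPa
q·N_q = 19.6 × 1 = 19.6 kPa
q_ult = 314.05 + 19.6 = 333.65 kPa.

q_ult ≈ 335 kPa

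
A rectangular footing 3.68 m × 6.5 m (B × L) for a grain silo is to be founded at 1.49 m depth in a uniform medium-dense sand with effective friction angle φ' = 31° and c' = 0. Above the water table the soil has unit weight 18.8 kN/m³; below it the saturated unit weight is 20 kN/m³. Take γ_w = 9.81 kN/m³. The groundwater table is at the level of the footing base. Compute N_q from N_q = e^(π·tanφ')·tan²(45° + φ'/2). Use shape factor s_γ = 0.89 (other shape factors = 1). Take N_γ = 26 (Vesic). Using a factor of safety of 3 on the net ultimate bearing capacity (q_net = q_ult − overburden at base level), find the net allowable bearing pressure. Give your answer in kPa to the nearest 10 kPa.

N_q = e^(π·tan31°)·tan²(60.5°) = 20.63.
Effective surcharge at the founding depth q = γ·D_f = 18.8 × 1.49 = 28.012 kPa.
The water table coincides with the base, so in the self-weight term γ → γ' = 10.19 kN/m³.
q_ult = q·N_q + 0.5·γ·B·N_γ·s_γ
     = 28.012 × 20.631 + 0.5 × 10.19 × 3.68 × 26 × 0.89
     = 577.91 + 433.87 = 1011.8 kPa.
q_net = 1011.8 − 28.012 = 983.76 kPa.
q_all(net) = 983.76 / 3 = 327.92 kPa.

q_all(net) ≈ 330 kPa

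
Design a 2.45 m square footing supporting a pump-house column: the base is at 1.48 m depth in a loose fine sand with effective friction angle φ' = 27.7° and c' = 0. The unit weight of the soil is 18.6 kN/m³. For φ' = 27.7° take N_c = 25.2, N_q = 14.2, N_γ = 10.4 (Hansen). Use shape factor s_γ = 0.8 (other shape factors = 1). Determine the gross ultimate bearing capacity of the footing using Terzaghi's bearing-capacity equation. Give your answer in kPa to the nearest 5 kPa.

Effective surcharge at the founding depth q = γ·D_f = 18.6 × 1.48 = 27.528 kPa.
q_ult = q·N_q + 0.5·γ·B·N_γ·s_γ
     = 27.528 × 14.2 + 0.5 × 18.6 × 2.45 × 10.4 × 0.8
     = 390.9 + 189.57 = 580.47 kPa.

q_ult ≈ 580 kPa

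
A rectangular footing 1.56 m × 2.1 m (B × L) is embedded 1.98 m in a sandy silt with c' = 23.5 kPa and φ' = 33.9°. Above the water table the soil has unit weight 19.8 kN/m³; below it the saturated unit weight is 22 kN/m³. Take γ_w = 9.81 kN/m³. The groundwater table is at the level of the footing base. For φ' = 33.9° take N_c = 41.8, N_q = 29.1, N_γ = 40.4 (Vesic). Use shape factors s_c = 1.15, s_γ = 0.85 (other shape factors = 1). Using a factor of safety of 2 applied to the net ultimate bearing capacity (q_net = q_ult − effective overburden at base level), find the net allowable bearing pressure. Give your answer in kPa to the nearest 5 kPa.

q_all(net) ≈ 1280 kPa

Effective surcharge at the founding depth q = γ·D_f = 19.8 × 1.98 = 39.204 kPa.
The water table coincides with the base, so in the self-weight term γ → γ' = 12.19 kN/m³.
q_ult = c·N_c·s_c + q·N_q + 0.5·γ·B·N_γ·s_γ
     = 23.5 × 41.8 × 1.15 + 39.204 × 29.1 + 0.5 × 12.19 × 1.56 × 40.4 × 0.85
     = 1129.6 + 1140.8 + 326.51 = 2597 kPa.
Net ultimate: q_net = 2597 − 39.204 = 2557.8 kPa.
q_all(net) = 2557.8 / 2 = 1278.9 kPa.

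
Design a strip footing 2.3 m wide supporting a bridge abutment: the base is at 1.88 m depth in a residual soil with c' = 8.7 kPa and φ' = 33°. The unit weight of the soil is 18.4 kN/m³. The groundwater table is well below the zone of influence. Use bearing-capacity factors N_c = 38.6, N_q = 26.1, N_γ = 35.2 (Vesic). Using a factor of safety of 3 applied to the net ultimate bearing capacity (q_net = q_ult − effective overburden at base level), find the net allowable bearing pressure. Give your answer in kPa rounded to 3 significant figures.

q_all(net) ≈ 650 kPa

q = γ·D_f = 18.4 × 1.88 = 34.592 kPa.
c·N_c = 8.7 × 38.6 = 335.82 kPa
q·N_q = 34.592 × 26.1 = 902.85 kPa
0.5·γ·B·N_γ = 0.5 × 18.4 × 2.3 × 35.2 = 744.83 kPa
q_ult = 335.82 + 902.85 + 744.83 = 1983.5 kPa.
Net ultimate: q_net = 1983.5 − 34.592 = 1948.9 kPa.
q_all(net) = 1948.9 / 3 = 649.64 kPa.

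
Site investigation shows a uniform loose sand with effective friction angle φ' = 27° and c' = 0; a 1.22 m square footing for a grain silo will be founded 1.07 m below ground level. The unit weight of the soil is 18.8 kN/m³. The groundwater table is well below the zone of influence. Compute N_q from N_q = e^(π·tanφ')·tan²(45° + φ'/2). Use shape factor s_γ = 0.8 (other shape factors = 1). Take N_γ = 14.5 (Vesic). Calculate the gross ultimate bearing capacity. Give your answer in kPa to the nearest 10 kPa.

tan27° = 0.5095, so N_q = e^(π×0.5095)·tan²(58.5°) = 4.957 × 2.663 = 13.2.
Overburden at base level: q = 18.8 × 1.07 = 20.116 kPa.
Surcharge term q·N_q = 20.116 × 13.199 = 265.51 kPa; self-weight term 0.5·γ·B·N_γ·s_γ = 0.5 × 18.8 × 1.22 × 14.5 × 0.8 = 133.03 kPa.
q_ult = 265.51 + 133.03 = 398.54 kPa.

q_ult ≈ 400 kPa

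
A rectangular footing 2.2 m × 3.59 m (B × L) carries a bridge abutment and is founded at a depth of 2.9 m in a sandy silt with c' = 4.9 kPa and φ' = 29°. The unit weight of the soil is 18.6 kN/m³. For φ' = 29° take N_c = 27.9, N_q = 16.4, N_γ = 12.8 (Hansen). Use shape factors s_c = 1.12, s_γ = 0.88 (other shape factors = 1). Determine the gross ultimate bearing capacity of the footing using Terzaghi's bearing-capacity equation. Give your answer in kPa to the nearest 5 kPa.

q_ult ≈ 1270 kPa

q = γ·D_f = 18.6 × 2.9 = 53.94 kPa.
c·N_c·s_c = 4.9 × 27.9 × 1.12 = 153.12 kPa
q·N_q = 53.94 × 16.4 = 884.62 kPa
0.5·γ·B·N_γ·s_γ = 0.5 × 18.6 × 2.2 × 12.8 × 0.88 = 230.46 kPa
q_ult = 153.12 + 884.62 + 230.46 = 1268.2 kPa.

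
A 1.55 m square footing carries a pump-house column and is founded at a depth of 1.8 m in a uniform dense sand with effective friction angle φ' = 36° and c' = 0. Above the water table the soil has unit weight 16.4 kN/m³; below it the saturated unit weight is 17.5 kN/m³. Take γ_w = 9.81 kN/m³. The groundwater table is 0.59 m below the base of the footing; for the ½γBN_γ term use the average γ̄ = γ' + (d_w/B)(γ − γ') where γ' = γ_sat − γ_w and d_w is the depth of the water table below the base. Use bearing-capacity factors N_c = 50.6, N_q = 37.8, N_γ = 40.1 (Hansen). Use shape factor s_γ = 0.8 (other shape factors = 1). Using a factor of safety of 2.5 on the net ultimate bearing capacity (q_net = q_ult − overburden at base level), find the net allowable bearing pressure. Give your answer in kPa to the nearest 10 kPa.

Effective surcharge at the founding depth q = γ·D_f = 16.4 × 1.8 = 29.52 kPa.
With d_w = 0.59 m < B, γ̄ = 7.69 + (0.59/1.55) × (16.4 − 7.69) = 11.005 kN/m³.
q_ult = q·N_q + 0.5·γ·B·N_γ·s_γ
     = 29.52 × 37.8 + 0.5 × 11.005 × 1.55 × 40.1 × 0.8
     = 1115.9 + 273.62 = 1389.5 kPa.
q_net = 1389.5 − 29.52 = 1360 kPa.
q_all(net) = 1360 / 2.5 = 543.98 kPa.

q_all(net) ≈ 540 kPa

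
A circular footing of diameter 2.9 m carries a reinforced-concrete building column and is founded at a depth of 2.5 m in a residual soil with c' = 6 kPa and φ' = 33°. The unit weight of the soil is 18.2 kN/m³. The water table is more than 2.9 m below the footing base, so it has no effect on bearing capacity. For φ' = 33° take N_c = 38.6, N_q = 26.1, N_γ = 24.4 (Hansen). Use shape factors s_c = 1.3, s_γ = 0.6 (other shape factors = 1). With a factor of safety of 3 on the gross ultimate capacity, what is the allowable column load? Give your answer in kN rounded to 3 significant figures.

P_all ≈ 4130 kN

Effective surcharge at the founding depth q = γ·D_f = 18.2 × 2.5 = 45.5 kPa.
q_ult = c·N_c·s_c + q·N_q + 0.5·γ·B·N_γ·s_γ
     = 6 × 38.6 × 1.3 + 45.5 × 26.1 + 0.5 × 18.2 × 2.9 × 24.4 × 0.6
     = 301.08 + 1187.5 + 386.35 = 1875 kPa.
Gross allowable pressure q_all = 1875 / 3 = 624.99 kPa.
Footing area = 6.6052 m², so allowable column load = 624.99 × 6.6052 = 4128.2 kN.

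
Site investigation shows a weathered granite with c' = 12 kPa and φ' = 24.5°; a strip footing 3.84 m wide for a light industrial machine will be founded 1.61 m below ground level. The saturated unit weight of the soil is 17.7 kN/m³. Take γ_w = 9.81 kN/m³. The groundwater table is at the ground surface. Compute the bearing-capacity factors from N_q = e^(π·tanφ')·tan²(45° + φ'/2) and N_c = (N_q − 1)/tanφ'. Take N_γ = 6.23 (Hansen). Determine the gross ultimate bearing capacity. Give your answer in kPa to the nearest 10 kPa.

tan24.5° = 0.4557, so N_q = e^(π×0.4557)·tan²(57.25°) = 4.186 × 2.417 = 10.12.
N_c = (10.12 − 1)/tan24.5° = 20.01.
With the water table at the surface the whole profile is submerged: γ' = 17.7 − 9.81 = 7.89 kN/m³, so q = γ'·D_f = 12.703 kPa; the same γ' applies in the ½γBN_γ term.
q_ult = c·N_c + q·N_q + 0.5·γ·B·N_γ
     = 12 × 20.006 + 12.703 × 10.117 + 0.5 × 7.89 × 3.84 × 6.23
     = 240.07 + 128.52 + 94.377 = 462.97 kPa.

q_ult ≈ 460 kPa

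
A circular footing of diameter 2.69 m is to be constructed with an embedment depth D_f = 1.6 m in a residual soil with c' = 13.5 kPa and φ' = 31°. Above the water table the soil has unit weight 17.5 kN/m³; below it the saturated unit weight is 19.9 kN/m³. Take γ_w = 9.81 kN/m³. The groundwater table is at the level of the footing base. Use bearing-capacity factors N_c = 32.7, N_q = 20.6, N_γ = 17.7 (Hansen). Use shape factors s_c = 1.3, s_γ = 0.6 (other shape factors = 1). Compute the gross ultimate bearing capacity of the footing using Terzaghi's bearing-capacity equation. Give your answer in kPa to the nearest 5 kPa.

q_ult ≈ 1295 kPa

Overburden at base level: q = 17.5 × 1.6 = 28 kPa.
Below the base the soil is submerged, so the ½γBN_γ term uses γ' = 19.9 − 9.81 = 10.09 kN/m³.
Cohesion term c·N_c·s_c = 13.5 × 32.7 × 1.3 = 573.89 kPa; surcharge term q·N_q = 28 × 20.6 = 576.8 kPa; self-weight term 0.5·γ·B·N_γ·s_γ = 0.5 × 10.09 × 2.69 × 17.7 × 0.6 = 144.12 kPa.
q_ult = 573.89 + 576.8 + 144.12 = 1294.8 kPa.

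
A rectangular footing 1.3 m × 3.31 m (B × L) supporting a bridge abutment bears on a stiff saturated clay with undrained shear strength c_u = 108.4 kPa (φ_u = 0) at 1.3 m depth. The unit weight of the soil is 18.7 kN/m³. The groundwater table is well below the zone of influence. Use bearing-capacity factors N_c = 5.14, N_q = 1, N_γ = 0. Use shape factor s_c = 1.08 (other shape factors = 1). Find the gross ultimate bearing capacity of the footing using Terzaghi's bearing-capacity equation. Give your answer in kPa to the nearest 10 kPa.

q = γ·D_f = 18.7 × 1.3 = 24.31 kPa.
c·N_c·s_c = 108.4 × 5.14 × 1.08 = 601.75 kPa
q·N_q = 24.31 × 1 = 24.31 kPa
q_ult = 601.75 + 24.31 = 626.06 kPa.

q_ult ≈ 630 kPa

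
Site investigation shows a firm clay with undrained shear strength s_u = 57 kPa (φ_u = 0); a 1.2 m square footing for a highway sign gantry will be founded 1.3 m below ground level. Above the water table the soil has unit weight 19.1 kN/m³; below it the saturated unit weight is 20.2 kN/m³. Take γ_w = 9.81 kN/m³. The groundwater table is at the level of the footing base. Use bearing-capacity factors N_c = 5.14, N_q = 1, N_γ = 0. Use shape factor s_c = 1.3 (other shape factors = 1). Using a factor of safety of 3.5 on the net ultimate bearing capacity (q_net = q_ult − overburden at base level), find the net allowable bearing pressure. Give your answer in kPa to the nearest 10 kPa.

Overburden at base level: q = 19.1 × 1.3 = 24.83 kPa.
Cohesion term c·N_c·s_c = 57 × 5.14 × 1.3 = 380.87 kPa; surcharge term q·N_q = 24.83 × 1 = 24.83 kPa.
q_ult = 380.87 + 24.83 = 405.7 kPa.
q_net = 405.7 − 24.83 = 380.87 kPa.
q_all(net) = 380.87 / 3.5 = 108.82 kPa.

q_all(net) ≈ 110 kPa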